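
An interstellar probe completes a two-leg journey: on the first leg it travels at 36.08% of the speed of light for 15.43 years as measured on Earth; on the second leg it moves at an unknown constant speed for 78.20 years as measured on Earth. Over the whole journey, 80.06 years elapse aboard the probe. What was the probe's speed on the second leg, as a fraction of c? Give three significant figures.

β = 0.543

Leg 1: β = 0.3608; γ = 1/√(1 − 0.3608²) = 1/√0.8698 = 1.072; τ_1 = 15.43/1.072 = 14.39 years.
Leg 2: speed unknown; τ_2 = 78.20/γ_2.
Total proper time: 14.39 + τ_2 = 80.06, so τ_2 = 80.06 − 14.39 = 65.67 years.
γ_2 = 78.20/65.67 = 1.191; β = √(1 − 1/γ²) = √0.2948.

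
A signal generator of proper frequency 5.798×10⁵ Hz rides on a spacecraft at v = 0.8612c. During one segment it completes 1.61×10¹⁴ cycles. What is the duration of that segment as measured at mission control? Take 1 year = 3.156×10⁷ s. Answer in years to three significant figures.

γ = 1/√(1 − 0.8612²) = 1/√0.2583 = 1.967
Proper time for N cycles: τ = N/f = 1.61×10¹⁴/(5.798×10⁵) = 2.777×10⁸ s = 8.799 years.
Lab-frame duration Δt = γτ = 1.967 × 8.799 = 17.31 years.

Δt = 17.3 years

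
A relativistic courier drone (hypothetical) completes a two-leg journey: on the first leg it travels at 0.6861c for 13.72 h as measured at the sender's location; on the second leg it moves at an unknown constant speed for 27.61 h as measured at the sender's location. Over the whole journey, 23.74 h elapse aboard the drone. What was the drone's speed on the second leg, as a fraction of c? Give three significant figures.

Leg 1: γ = 1/√(1 − 0.6861²) = 1/√0.5293 = 1.375; τ_1 = 13.72/1.375 = 9.981 h.
Leg 2: speed unknown; τ_2 = 27.61/γ_2.
Total proper time: 9.981 + τ_2 = 23.74, so τ_2 = 23.74 − 9.981 = 13.76 h.
γ_2 = 27.61/13.76 = 2.007; β = √(1 − 1/γ²) = √0.7517.

β = 0.867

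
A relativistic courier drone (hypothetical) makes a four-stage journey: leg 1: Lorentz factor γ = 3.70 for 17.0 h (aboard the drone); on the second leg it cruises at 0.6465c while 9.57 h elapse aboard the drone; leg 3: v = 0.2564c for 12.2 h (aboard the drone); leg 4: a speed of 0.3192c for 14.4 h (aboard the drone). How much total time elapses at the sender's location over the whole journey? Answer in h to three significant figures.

Leg 1: γ = 3.70; Δt_1 = 3.700 × 17.0 = 62.90 h.
Leg 2: γ = 1/√(1 − 0.6465²) = 1/√0.5820 = 1.311; Δt_2 = 1.311 × 9.57 = 12.54 h.
Leg 3: γ = 1/√(1 − 0.2564²) = 1/√0.9343 = 1.035; Δt_3 = 1.035 × 12.2 = 12.62 h.
Leg 4: γ = 1/√(1 − 0.3192²) = 1/√0.8981 = 1.055; Δt_4 = 1.055 × 14.4 = 15.19 h.
Total: 62.90 + 12.54 + 12.62 + 15.19 h.

Δt = 103 h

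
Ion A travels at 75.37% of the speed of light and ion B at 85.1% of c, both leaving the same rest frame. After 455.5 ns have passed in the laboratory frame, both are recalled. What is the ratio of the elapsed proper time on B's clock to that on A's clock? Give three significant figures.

τ_B/τ_A = 0.799

A: β = 0.7537; γ = 1/√(1 − 0.7537²) = 1/√0.4319 = 1.522. B: β = 0.851; γ = 1/√(1 − 0.851²) = 1/√0.2758 = 1.904.
τ_A/τ_B = γ_B/γ_A = 1.904/1.522 = 1.251, so τ_B/τ_A = 0.7991.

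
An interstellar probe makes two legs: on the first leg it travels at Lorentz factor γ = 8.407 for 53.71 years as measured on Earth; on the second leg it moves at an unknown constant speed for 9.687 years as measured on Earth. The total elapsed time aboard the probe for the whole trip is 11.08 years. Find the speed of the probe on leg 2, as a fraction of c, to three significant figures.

Leg 1: γ = 8.407; τ_1 = 53.71/8.407 = 6.389 years.
Leg 2: speed unknown; τ_2 = 9.687/γ_2.
Total proper time: 6.389 + τ_2 = 11.08, so τ_2 = 11.08 − 6.389 = 4.691 years.
γ_2 = 9.687/4.691 = 2.065; β = √(1 − 1/γ²) = √0.7655.

β = 0.875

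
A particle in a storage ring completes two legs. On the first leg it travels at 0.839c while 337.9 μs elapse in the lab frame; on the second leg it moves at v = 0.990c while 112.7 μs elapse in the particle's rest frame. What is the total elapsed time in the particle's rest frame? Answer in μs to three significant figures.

Leg 1: γ = 1/√(1 − 0.839²) = 1/√0.2961 = 1.838; τ_1 = 337.9/1.838 = 183.9 μs.
Leg 2: 112.7 μs is already measured in the particle's rest frame.
Total: 183.9 + 112.7 μs.

τ = 297 μs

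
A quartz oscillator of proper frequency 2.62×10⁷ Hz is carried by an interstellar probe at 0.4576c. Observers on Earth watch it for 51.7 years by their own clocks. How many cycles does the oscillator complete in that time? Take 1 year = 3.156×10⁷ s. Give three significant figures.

N = 3.80×10¹⁶

γ = 1/√(1 − 0.4576²) = 1/√0.7906 = 1.125
During 51.7 years of lab time, the oscillator's proper time advances by τ = Δt/γ = 51.7/1.125 = 45.97 years = 1.451×10⁹ s.
N = f × τ = 2.62×10⁷ × 1.451×10⁹ = 3.801×10¹⁶.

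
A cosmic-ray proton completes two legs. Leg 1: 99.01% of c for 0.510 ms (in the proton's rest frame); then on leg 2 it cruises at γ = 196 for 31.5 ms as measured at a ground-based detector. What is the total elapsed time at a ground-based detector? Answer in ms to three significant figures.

Leg 1: β = 0.9901; γ = 1/√(1 − 0.9901²) = 1/√0.01970 = 7.124; Δt_1 = 7.124 × 0.510 = 3.633 ms.
Leg 2: 31.5 ms is already measured at a ground-based detector.
Total: 3.633 + 31.50 ms.

Δt = 35.1 ms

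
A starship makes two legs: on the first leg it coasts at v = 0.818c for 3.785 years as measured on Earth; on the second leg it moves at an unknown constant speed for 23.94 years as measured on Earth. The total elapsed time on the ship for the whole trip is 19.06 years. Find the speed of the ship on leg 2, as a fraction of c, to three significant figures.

β = 0.709

Leg 1: γ = 1/√(1 − 0.818²) = 1/√0.3309 = 1.738; τ_1 = 3.785/1.738 = 2.177 years.
Leg 2: speed unknown; τ_2 = 23.94/γ_2.
Total proper time: 2.177 + τ_2 = 19.06, so τ_2 = 19.06 − 2.177 = 16.88 years.
γ_2 = 23.94/16.88 = 1.418; β = √(1 − 1/γ²) = √0.5027.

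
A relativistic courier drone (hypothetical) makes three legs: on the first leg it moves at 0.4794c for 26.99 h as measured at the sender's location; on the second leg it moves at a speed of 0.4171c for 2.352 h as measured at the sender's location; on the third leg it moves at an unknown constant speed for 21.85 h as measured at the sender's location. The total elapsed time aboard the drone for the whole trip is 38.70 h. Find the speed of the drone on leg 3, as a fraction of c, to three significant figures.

β = 0.808

Leg 1: γ = 1/√(1 − 0.4794²) = 1/√0.7702 = 1.139; τ_1 = 26.99/1.139 = 23.69 h.
Leg 2: γ = 1/√(1 − 0.4171²) = 1/√0.8260 = 1.100; τ_2 = 2.352/1.100 = 2.138 h.
Leg 3: speed unknown; τ_3 = 21.85/γ_3.
Total proper time: 23.69 + 2.138 + τ_3 = 38.70, so τ_3 = 38.70 − 25.82 = 12.88 h.
γ_3 = 21.85/12.88 = 1.697; β = √(1 − 1/γ²) = √0.6527.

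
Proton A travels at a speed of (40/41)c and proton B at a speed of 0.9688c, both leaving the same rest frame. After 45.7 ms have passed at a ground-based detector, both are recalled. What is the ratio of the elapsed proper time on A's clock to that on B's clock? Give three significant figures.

τ_A/τ_B = 0.886

A: γ = 1/√(1 − (40/41)²) = 41/9 ≈ 4.556. B: γ = 1/√(1 − 0.9688²) = 1/√0.06143 = 4.035.
τ_A/τ_B = γ_B/γ_A = 4.035/4.556 = 0.8857, so τ_A/τ_B = 0.8857.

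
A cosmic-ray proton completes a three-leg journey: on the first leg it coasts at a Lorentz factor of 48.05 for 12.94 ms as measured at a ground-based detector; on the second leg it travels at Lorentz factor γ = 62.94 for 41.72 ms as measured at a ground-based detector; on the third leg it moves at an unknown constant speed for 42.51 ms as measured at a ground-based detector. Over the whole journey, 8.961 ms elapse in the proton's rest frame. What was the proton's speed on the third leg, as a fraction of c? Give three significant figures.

β = 0.982

Leg 1: γ = 48.05; τ_1 = 12.94/48.05 = 0.2693 ms.
Leg 2: γ = 62.94; τ_2 = 41.72/62.94 = 0.6629 ms.
Leg 3: speed unknown; τ_3 = 42.51/γ_3.
Total proper time: 0.2693 + 0.6629 + τ_3 = 8.961, so τ_3 = 8.961 − 0.9322 = 8.029 ms.
γ_3 = 42.51/8.029 = 5.295; β = √(1 − 1/γ²) = √0.9643.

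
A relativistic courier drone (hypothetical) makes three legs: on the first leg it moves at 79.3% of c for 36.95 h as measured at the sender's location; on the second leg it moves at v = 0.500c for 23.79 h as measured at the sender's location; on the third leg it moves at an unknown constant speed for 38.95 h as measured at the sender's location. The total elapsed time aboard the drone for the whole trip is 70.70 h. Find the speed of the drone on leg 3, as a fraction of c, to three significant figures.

β = 0.706

Leg 1: β = 0.793; γ = 1/√(1 − 0.793²) = 1/√0.3712 = 1.641; τ_1 = 36.95/1.641 = 22.51 h.
Leg 2: γ = 1/√(1 − 0.500²) = 1/√0.7500 = 1.155; τ_2 = 23.79/1.155 = 20.60 h.
Leg 3: speed unknown; τ_3 = 38.95/γ_3.
Total proper time: 22.51 + 20.60 + τ_3 = 70.70, so τ_3 = 70.70 − 43.11 = 27.59 h.
γ_3 = 38.95/27.59 = 1.412; β = √(1 − 1/γ²) = √0.4984.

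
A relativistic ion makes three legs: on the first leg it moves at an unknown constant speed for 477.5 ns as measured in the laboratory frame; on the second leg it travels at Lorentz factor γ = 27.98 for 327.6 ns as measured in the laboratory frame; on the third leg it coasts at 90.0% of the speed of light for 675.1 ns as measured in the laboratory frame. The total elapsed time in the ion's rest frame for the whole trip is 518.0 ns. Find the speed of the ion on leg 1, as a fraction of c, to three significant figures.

Leg 1: speed unknown; τ_1 = 477.5/γ_1.
Leg 2: γ = 27.98; τ_2 = 327.6/27.98 = 11.71 ns.
Leg 3: β = 0.900; γ = 1/√(1 − 0.900²) = 1/√0.1900 = 2.294; τ_3 = 675.1/2.294 = 294.3 ns.
Total proper time: τ_1 + 11.71 + 294.3 = 518.0, so τ_1 = 518.0 − 306.0 = 212.0 ns.
γ_1 = 477.5/212.0 = 2.252; β = √(1 − 1/γ²) = √0.8028.

β = 0.896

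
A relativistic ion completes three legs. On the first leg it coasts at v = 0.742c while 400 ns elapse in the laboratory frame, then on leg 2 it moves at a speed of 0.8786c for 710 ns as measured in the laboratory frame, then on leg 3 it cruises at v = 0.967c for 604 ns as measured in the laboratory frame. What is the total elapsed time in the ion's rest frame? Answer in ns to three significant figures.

Leg 1: γ = 1/√(1 − 0.742²) = 1/√0.4494 = 1.492; τ_1 = 400/1.492 = 268.2 ns.
Leg 2: γ = 1/√(1 − 0.8786²) = 1/√0.2281 = 2.094; τ_2 = 710/2.094 = 339.1 ns.
Leg 3: γ = 1/√(1 − 0.967²) = 1/√0.06491 = 3.925; τ_3 = 604/3.925 = 153.9 ns.
Total: 268.2 + 339.1 + 153.9 ns.

τ = 761 ns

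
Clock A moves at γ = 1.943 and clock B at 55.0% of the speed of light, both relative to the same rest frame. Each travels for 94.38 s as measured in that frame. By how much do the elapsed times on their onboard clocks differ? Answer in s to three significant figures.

A: γ = 1.943; τ_A = 94.38/1.943 = 48.57 s.
B: β = 0.550; γ = 1/√(1 − 0.550²) = 1/√0.6975 = 1.197; τ_B = 94.38/1.197 = 78.82 s.

|τ_A − τ_B| = 30.2 s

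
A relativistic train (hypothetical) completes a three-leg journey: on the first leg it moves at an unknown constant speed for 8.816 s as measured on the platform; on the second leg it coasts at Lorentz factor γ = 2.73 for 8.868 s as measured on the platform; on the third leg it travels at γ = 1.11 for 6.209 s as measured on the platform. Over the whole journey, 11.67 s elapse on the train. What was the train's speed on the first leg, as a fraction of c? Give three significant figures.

Leg 1: speed unknown; τ_1 = 8.816/γ_1.
Leg 2: γ = 2.73; τ_2 = 8.868/2.730 = 3.248 s.
Leg 3: γ = 1.11; τ_3 = 6.209/1.110 = 5.594 s.
Total proper time: τ_1 + 3.248 + 5.594 = 11.67, so τ_1 = 11.67 − 8.842 = 2.828 s.
γ_1 = 8.816/2.828 = 3.117; β = √(1 − 1/γ²) = √0.8971.

β = 0.947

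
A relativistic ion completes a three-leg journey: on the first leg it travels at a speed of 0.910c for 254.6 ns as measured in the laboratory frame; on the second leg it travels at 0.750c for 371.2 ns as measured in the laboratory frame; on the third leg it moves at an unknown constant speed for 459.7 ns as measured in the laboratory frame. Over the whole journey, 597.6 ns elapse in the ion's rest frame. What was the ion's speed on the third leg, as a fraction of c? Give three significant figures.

Leg 1: γ = 1/√(1 − 0.910²) = 1/√0.1719 = 2.412; τ_1 = 254.6/2.412 = 105.6 ns.
Leg 2: γ = 1/√(1 − 0.750²) = 1/√0.4375 = 1.512; τ_2 = 371.2/1.512 = 245.5 ns.
Leg 3: speed unknown; τ_3 = 459.7/γ_3.
Total proper time: 105.6 + 245.5 + τ_3 = 597.6, so τ_3 = 597.6 − 351.1 = 246.5 ns.
γ_3 = 459.7/246.5 = 1.865; β = √(1 − 1/γ²) = √0.7124.

β = 0.844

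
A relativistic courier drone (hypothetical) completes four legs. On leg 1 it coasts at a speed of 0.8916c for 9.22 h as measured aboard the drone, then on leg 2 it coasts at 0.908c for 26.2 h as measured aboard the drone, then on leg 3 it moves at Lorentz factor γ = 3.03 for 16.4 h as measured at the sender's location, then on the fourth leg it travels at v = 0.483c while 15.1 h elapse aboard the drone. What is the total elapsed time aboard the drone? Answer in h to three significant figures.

Leg 1: 9.22 h is already measured aboard the drone.
Leg 2: 26.2 h is already measured aboard the drone.
Leg 3: γ = 3.03; τ_3 = 16.4/3.030 = 5.413 h.
Leg 4: 15.1 h is already measured aboard the drone.
Total: 9.220 + 26.20 + 5.413 + 15.10 h.

τ = 55.9 h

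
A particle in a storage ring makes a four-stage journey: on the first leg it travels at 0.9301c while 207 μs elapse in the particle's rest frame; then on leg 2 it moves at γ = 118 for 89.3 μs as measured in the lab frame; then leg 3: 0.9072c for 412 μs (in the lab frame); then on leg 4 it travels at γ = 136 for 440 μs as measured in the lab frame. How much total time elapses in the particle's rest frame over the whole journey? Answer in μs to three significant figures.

τ = 384 μs

Leg 1: 207 μs is already measured in the particle's rest frame.
Leg 2: γ = 118; τ_2 = 89.3/118.0 = 0.7568 μs.
Leg 3: γ = 1/√(1 − 0.9072²) = 1/√0.1770 = 2.377; τ_3 = 412/2.377 = 173.3 μs.
Leg 4: γ = 136; τ_4 = 440/136.0 = 3.235 μs.
Total: 207.0 + 0.7568 + 173.3 + 3.235 μs.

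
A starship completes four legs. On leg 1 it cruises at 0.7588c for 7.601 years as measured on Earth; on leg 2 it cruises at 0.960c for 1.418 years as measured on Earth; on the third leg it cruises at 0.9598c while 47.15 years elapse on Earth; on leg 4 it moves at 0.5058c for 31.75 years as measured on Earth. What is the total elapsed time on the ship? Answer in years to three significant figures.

Leg 1: γ = 1/√(1 − 0.7588²) = 1/√0.4242 = 1.535; τ_1 = 7.601/1.535 = 4.951 years.
Leg 2: γ = 1/√(1 − 0.960²) = 25/7 ≈ 3.571; τ_2 = 1.418/3.571 = 0.3970 years.
Leg 3: γ = 1/√(1 − 0.9598²) = 1/√0.07878 = 3.563; τ_3 = 47.15/3.563 = 13.23 years.
Leg 4: γ = 1/√(1 − 0.5058²) = 1/√0.7442 = 1.159; τ_4 = 31.75/1.159 = 27.39 years.
Total: 4.951 + 0.3970 + 13.23 + 27.39 years.

τ = 46.0 years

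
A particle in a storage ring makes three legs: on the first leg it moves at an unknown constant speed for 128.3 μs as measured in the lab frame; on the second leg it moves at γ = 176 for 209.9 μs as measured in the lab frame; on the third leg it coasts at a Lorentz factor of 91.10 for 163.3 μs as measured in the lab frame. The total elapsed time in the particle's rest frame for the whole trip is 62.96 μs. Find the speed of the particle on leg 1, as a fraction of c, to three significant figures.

Leg 1: speed unknown; τ_1 = 128.3/γ_1.
Leg 2: γ = 176; τ_2 = 209.9/176.0 = 1.193 μs.
Leg 3: γ = 91.10; τ_3 = 163.3/91.10 = 1.793 μs.
Total proper time: τ_1 + 1.193 + 1.793 = 62.96, so τ_1 = 62.96 − 2.985 = 59.97 μs.
γ_1 = 128.3/59.97 = 2.139; β = √(1 − 1/γ²) = √0.7815.

β = 0.884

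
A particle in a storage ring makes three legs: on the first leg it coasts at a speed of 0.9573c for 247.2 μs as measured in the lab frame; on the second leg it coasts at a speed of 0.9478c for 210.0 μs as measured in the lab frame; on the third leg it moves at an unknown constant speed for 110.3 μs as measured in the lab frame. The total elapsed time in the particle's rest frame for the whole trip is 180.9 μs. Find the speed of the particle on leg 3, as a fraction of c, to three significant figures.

β = 0.923

Leg 1: γ = 1/√(1 − 0.9573²) = 1/√0.08358 = 3.459; τ_1 = 247.2/3.459 = 71.46 μs.
Leg 2: γ = 1/√(1 − 0.9478²) = 1/√0.1017 = 3.136; τ_2 = 210.0/3.136 = 66.96 μs.
Leg 3: speed unknown; τ_3 = 110.3/γ_3.
Total proper time: 71.46 + 66.96 + τ_3 = 180.9, so τ_3 = 180.9 − 138.4 = 42.47 μs.
γ_3 = 110.3/42.47 = 2.597; β = √(1 − 1/γ²) = √0.8517.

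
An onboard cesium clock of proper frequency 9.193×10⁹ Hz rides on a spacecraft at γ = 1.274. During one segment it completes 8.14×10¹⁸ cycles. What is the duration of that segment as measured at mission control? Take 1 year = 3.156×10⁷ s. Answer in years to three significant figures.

γ = 1.274
Proper time for N cycles: τ = N/f = 8.14×10¹⁸/(9.193×10⁹) = 8.855×10⁸ s = 28.06 years.
Lab-frame duration Δt = γτ = 1.274 × 28.06 = 35.74 years.

Δt = 35.7 years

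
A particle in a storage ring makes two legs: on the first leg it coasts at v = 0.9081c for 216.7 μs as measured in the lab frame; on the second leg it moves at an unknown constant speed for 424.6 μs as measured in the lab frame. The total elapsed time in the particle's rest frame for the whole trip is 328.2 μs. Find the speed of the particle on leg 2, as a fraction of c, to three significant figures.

Leg 1: γ = 1/√(1 − 0.9081²) = 1/√0.1754 = 2.388; τ_1 = 216.7/2.388 = 90.74 μs.
Leg 2: speed unknown; τ_2 = 424.6/γ_2.
Total proper time: 90.74 + τ_2 = 328.2, so τ_2 = 328.2 − 90.74 = 237.5 μs.
γ_2 = 424.6/237.5 = 1.788; β = √(1 − 1/γ²) = √0.6872.

β = 0.829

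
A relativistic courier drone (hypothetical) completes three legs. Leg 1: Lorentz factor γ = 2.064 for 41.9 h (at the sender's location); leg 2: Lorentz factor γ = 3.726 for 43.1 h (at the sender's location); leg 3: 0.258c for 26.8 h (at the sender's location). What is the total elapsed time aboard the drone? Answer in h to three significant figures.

τ = 57.8 h

Leg 1: γ = 2.064; τ_1 = 41.9/2.064 = 20.30 h.
Leg 2: γ = 3.726; τ_2 = 43.1/3.726 = 11.57 h.
Leg 3: γ = 1/√(1 − 0.258²) = 1/√0.9334 = 1.035; τ_3 = 26.8/1.035 = 25.89 h.
Total: 20.30 + 11.57 + 25.89 h.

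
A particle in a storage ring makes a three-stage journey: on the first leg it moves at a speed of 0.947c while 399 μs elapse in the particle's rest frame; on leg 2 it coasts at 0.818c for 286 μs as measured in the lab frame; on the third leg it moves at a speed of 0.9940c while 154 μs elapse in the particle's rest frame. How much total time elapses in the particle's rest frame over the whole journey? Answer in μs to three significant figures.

τ = 718 μs

Leg 1: 399 μs is already measured in the particle's rest frame.
Leg 2: γ = 1/√(1 − 0.818²) = 1/√0.3309 = 1.738; τ_2 = 286/1.738 = 164.5 μs.
Leg 3: 154 μs is already measured in the particle's rest frame.
Total: 399.0 + 164.5 + 154.0 μs.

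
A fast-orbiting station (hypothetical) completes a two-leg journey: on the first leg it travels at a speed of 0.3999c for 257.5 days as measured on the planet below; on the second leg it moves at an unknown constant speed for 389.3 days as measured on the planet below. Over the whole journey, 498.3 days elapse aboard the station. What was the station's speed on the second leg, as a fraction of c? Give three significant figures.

β = 0.739

Leg 1: γ = 1/√(1 − 0.3999²) = 1/√0.8401 = 1.091; τ_1 = 257.5/1.091 = 236.0 days.
Leg 2: speed unknown; τ_2 = 389.3/γ_2.
Total proper time: 236.0 + τ_2 = 498.3, so τ_2 = 498.3 − 236.0 = 262.3 days.
γ_2 = 389.3/262.3 = 1.484; β = √(1 − 1/γ²) = √0.5461.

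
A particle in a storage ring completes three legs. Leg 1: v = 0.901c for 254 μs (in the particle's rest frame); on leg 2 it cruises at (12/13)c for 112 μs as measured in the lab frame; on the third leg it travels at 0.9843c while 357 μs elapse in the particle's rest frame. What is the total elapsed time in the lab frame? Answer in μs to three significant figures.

Leg 1: γ = 1/√(1 − 0.901²) = 1/√0.1882 = 2.305; Δt_1 = 2.305 × 254 = 585.5 μs.
Leg 2: 112 μs is already measured in the lab frame.
Leg 3: γ = 1/√(1 − 0.9843²) = 1/√0.03115 = 5.666; Δt_3 = 5.666 × 357 = 2023 μs.
Total: 585.5 + 112.0 + 2023 μs.

Δt = 2720 μs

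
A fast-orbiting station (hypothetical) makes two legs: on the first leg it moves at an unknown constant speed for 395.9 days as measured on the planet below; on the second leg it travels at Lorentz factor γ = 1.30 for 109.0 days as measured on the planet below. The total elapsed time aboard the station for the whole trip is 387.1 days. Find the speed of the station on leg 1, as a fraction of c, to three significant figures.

Leg 1: speed unknown; τ_1 = 395.9/γ_1.
Leg 2: γ = 1.30; τ_2 = 109.0/1.300 = 83.85 days.
Total proper time: τ_1 + 83.85 = 387.1, so τ_1 = 387.1 − 83.85 = 303.3 days.
γ_1 = 395.9/303.3 = 1.306; β = √(1 − 1/γ²) = √0.4133.

β = 0.643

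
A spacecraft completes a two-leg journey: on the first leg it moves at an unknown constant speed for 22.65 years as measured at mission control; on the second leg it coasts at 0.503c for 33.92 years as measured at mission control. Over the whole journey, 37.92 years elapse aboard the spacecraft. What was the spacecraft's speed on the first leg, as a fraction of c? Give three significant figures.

β = 0.925

Leg 1: speed unknown; τ_1 = 22.65/γ_1.
Leg 2: γ = 1/√(1 − 0.503²) = 1/√0.7470 = 1.157; τ_2 = 33.92/1.157 = 29.32 years.
Total proper time: τ_1 + 29.32 = 37.92, so τ_1 = 37.92 − 29.32 = 8.603 years.
γ_1 = 22.65/8.603 = 2.633; β = √(1 − 1/γ²) = √0.8557.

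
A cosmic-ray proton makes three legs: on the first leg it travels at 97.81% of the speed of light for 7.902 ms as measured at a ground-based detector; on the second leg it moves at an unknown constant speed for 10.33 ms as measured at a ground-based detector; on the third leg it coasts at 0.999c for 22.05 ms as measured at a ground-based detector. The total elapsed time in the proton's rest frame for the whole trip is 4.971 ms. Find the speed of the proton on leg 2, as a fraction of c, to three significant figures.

Leg 1: β = 0.9781; γ = 1/√(1 − 0.9781²) = 1/√0.04332 = 4.805; τ_1 = 7.902/4.805 = 1.645 ms.
Leg 2: speed unknown; τ_2 = 10.33/γ_2.
Leg 3: γ = 1/√(1 − 0.999²) = 1/√0.001999 = 22.37; τ_3 = 22.05/22.37 = 0.9859 ms.
Total proper time: 1.645 + τ_2 + 0.9859 = 4.971, so τ_2 = 4.971 − 2.631 = 2.340 ms.
γ_2 = 10.33/2.340 = 4.414; β = √(1 − 1/γ²) = √0.9487.

β = 0.974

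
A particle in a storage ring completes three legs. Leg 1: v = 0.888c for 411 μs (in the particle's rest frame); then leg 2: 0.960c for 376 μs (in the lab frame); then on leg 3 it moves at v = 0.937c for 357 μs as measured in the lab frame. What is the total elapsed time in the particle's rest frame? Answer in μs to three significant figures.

τ = 641 μs

Leg 1: 411 μs is already measured in the particle's rest frame.
Leg 2: γ = 1/√(1 − 0.960²) = 25/7 ≈ 3.571; τ_2 = 376/3.571 = 105.3 μs.
Leg 3: γ = 1/√(1 − 0.937²) = 1/√0.1220 = 2.863; τ_3 = 357/2.863 = 124.7 μs.
Total: 411.0 + 105.3 + 124.7 μs.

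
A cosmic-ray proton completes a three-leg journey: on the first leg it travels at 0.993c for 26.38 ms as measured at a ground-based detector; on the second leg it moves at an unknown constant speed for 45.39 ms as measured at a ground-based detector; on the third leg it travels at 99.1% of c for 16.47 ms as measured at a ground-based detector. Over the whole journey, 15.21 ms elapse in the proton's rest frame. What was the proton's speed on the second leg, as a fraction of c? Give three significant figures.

β = 0.976

Leg 1: γ = 1/√(1 − 0.993²) = 1/√0.01395 = 8.466; τ_1 = 26.38/8.466 = 3.116 ms.
Leg 2: speed unknown; τ_2 = 45.39/γ_2.
Leg 3: β = 0.991; γ = 1/√(1 − 0.991²) = 1/√0.01792 = 7.470; τ_3 = 16.47/7.470 = 2.205 ms.
Total proper time: 3.116 + τ_2 + 2.205 = 15.21, so τ_2 = 15.21 − 5.321 = 9.889 ms.
γ_2 = 45.39/9.889 = 4.590; β = √(1 − 1/γ²) = √0.9525.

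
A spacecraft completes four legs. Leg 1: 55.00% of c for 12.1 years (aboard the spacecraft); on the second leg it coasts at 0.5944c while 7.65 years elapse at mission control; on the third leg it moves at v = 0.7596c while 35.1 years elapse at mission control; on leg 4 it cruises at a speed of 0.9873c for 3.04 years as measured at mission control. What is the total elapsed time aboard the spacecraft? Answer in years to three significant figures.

Leg 1: 12.1 years is already measured aboard the spacecraft.
Leg 2: γ = 1/√(1 − 0.5944²) = 1/√0.6467 = 1.244; τ_2 = 7.65/1.244 = 6.152 years.
Leg 3: γ = 1/√(1 − 0.7596²) = 1/√0.4230 = 1.538; τ_3 = 35.1/1.538 = 22.83 years.
Leg 4: γ = 1/√(1 − 0.9873²) = 1/√0.02524 = 6.295; τ_4 = 3.04/6.295 = 0.4830 years.
Total: 12.10 + 6.152 + 22.83 + 0.4830 years.

τ = 41.6 years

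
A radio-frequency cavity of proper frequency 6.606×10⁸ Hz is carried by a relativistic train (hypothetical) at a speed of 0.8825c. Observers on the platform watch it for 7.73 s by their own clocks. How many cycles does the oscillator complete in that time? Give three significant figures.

γ = 1/√(1 − 0.8825²) = 1/√0.2212 = 2.126
During 7.73 s of lab time, the oscillator's proper time advances by τ = Δt/γ = 7.73/2.126 = 3.636 s = 3.636×10⁰ s.
N = f × τ = 6.606×10⁸ × 3.636×10⁰ = 2.402×10⁹.

N = 2.40×10⁹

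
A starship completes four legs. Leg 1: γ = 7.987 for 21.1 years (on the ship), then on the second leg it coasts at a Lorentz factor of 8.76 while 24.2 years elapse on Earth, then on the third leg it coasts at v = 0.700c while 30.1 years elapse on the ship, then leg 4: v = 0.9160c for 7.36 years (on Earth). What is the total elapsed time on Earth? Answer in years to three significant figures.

Δt = 242 years

Leg 1: γ = 7.987; Δt_1 = 7.987 × 21.1 = 168.5 years.
Leg 2: 24.2 years is already measured on Earth.
Leg 3: γ = 1/√(1 − 0.700²) = 1/√0.5100 = 1.400; Δt_3 = 1.400 × 30.1 = 42.15 years.
Leg 4: 7.36 years is already measured on Earth.
Total: 168.5 + 24.20 + 42.15 + 7.360 years.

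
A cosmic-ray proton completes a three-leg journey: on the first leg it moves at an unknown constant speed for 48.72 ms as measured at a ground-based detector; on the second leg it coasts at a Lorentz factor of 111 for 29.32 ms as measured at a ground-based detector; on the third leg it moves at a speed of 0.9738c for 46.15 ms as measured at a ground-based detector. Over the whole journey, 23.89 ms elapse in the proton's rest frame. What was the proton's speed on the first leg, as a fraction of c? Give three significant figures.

Leg 1: speed unknown; τ_1 = 48.72/γ_1.
Leg 2: γ = 111; τ_2 = 29.32/111.0 = 0.2641 ms.
Leg 3: γ = 1/√(1 − 0.9738²) = 1/√0.05171 = 4.397; τ_3 = 46.15/4.397 = 10.49 ms.
Total proper time: τ_1 + 0.2641 + 10.49 = 23.89, so τ_1 = 23.89 − 10.76 = 13.13 ms.
γ_1 = 48.72/13.13 = 3.710; β = √(1 − 1/γ²) = √0.9274.

β = 0.963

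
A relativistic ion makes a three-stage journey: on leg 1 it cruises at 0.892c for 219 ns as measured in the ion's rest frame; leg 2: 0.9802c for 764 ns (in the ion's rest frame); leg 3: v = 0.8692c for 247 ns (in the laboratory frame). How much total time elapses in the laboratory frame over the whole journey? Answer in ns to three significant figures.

Δt = 4590 ns

Leg 1: γ = 1/√(1 − 0.892²) = 1/√0.2043 = 2.212; Δt_1 = 2.212 × 219 = 484.5 ns.
Leg 2: γ = 1/√(1 − 0.9802²) = 1/√0.03921 = 5.050; Δt_2 = 5.050 × 764 = 3858 ns.
Leg 3: 247 ns is already measured in the laboratory frame.
Total: 484.5 + 3858 + 247.0 ns.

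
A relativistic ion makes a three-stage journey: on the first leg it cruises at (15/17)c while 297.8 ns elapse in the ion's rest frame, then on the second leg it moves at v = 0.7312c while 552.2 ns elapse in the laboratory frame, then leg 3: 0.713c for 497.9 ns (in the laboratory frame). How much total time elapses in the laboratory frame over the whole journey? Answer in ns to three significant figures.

Δt = 1680 ns

Leg 1: γ = 1/√(1 − (15/17)²) = 17/8 = 2.125; Δt_1 = 2.125 × 297.8 = 632.8 ns.
Leg 2: 552.2 ns is already measured in the laboratory frame.
Leg 3: 497.9 ns is already measured in the laboratory frame.
Total: 632.8 + 552.2 + 497.9 ns.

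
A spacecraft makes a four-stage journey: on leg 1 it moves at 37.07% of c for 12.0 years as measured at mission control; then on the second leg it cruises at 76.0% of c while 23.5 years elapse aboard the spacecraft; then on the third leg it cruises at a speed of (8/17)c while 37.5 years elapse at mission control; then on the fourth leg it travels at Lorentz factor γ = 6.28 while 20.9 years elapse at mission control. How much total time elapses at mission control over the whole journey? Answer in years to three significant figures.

Δt = 107 years

Leg 1: 12.0 years is already measured at mission control.
Leg 2: β = 0.760; γ = 1/√(1 − 0.760²) = 1/√0.4224 = 1.539; Δt_2 = 1.539 × 23.5 = 36.16 years.
Leg 3: 37.5 years is already measured at mission control.
Leg 4: 20.9 years is already measured at mission control.
Total: 12.00 + 36.16 + 37.50 + 20.90 years.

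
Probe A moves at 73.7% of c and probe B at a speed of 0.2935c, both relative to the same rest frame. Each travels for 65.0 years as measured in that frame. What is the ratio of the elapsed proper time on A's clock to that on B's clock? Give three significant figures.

τ_A/τ_B = 0.707

A: β = 0.737; γ = 1/√(1 − 0.737²) = 1/√0.4568 = 1.480. B: γ = 1/√(1 − 0.2935²) = 1/√0.9139 = 1.046.
τ_A/τ_B = γ_B/γ_A = 1.046/1.480 = 0.7070, so τ_A/τ_B = 0.7070.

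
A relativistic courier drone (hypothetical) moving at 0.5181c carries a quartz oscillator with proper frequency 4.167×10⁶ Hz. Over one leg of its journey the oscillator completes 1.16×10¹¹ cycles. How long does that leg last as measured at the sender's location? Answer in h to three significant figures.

γ = 1/√(1 − 0.5181²) = 1/√0.7316 = 1.169
Proper time for N cycles: τ = N/f = 1.16×10¹¹/(4.167×10⁶) = 2.784×10⁴ s = 7.733 h.
Lab-frame duration Δt = γτ = 1.169 × 7.733 = 9.041 h.

Δt = 9.04 h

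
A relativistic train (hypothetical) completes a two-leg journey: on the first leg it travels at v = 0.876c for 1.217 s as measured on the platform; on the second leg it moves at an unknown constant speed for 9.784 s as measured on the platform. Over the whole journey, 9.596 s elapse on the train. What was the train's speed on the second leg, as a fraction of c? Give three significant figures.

β = 0.390

Leg 1: γ = 1/√(1 − 0.876²) = 1/√0.2326 = 2.073; τ_1 = 1.217/2.073 = 0.5870 s.
Leg 2: speed unknown; τ_2 = 9.784/γ_2.
Total proper time: 0.5870 + τ_2 = 9.596, so τ_2 = 9.596 − 0.5870 = 9.009 s.
γ_2 = 9.784/9.009 = 1.086; β = √(1 − 1/γ²) = √0.1521.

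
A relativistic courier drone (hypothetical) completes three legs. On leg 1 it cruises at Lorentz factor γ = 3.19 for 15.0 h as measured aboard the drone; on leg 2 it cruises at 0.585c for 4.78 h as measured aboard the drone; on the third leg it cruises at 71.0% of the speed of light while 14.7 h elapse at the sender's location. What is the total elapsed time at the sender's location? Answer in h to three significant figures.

Δt = 68.4 h

Leg 1: γ = 3.19; Δt_1 = 3.190 × 15.0 = 47.85 h.
Leg 2: γ = 1/√(1 − 0.585²) = 1/√0.6578 = 1.233; Δt_2 = 1.233 × 4.78 = 5.894 h.
Leg 3: 14.7 h is already measured at the sender's location.
Total: 47.85 + 5.894 + 14.70 h.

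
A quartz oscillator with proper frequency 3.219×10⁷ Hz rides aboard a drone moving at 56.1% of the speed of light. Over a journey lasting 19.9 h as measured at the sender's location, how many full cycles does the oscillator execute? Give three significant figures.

β = 0.561; γ = 1/√(1 − 0.561²) = 1/√0.6853 = 1.208
The oscillator's own cycle count is N = f × τ where τ is the proper time aboard the drone. τ = Δt/γ = 19.9/1.208 = 16.47 h = 5.930×10⁴ s.
N = 3.219×10⁷ × 5.930×10⁴ = 1.909×10¹².

N = 1.91×10¹²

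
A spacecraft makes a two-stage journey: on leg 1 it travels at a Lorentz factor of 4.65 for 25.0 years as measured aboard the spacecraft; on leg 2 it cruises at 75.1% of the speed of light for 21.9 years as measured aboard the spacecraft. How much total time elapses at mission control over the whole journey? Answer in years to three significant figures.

Δt = 149 years

Leg 1: γ = 4.65; Δt_1 = 4.650 × 25.0 = 116.2 years.
Leg 2: β = 0.751; γ = 1/√(1 − 0.751²) = 1/√0.4360 = 1.514; Δt_2 = 1.514 × 21.9 = 33.17 years.
Total: 116.2 + 33.17 years.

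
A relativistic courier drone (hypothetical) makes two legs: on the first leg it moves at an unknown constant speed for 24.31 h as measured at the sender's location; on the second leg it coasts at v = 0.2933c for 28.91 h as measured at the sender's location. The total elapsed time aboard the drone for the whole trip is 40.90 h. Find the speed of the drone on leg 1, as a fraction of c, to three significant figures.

β = 0.838

Leg 1: speed unknown; τ_1 = 24.31/γ_1.
Leg 2: γ = 1/√(1 − 0.2933²) = 1/√0.9140 = 1.046; τ_2 = 28.91/1.046 = 27.64 h.
Total proper time: τ_1 + 27.64 = 40.90, so τ_1 = 40.90 − 27.64 = 13.26 h.
γ_1 = 24.31/13.26 = 1.833; β = √(1 − 1/γ²) = √0.7024.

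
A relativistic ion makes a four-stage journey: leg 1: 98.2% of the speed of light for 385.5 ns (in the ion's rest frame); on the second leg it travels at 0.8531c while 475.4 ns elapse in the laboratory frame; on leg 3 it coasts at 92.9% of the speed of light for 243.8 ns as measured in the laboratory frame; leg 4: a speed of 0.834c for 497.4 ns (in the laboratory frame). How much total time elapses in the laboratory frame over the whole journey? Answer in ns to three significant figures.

Δt = 3260 ns

Leg 1: β = 0.982; γ = 1/√(1 − 0.982²) = 1/√0.03568 = 5.294; Δt_1 = 5.294 × 385.5 = 2041 ns.
Leg 2: 475.4 ns is already measured in the laboratory frame.
Leg 3: 243.8 ns is already measured in the laboratory frame.
Leg 4: 497.4 ns is already measured in the laboratory frame.
Total: 2041 + 475.4 + 243.8 + 497.4 ns.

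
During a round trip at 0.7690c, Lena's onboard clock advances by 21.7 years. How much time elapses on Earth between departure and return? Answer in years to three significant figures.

Δt = 33.9 years

γ = 1/√(1 − 0.7690²) = 1/√0.4086 = 1.564
Earth-frame duration is the dilated interval: Δt = γτ = 1.564 × 21.7 years.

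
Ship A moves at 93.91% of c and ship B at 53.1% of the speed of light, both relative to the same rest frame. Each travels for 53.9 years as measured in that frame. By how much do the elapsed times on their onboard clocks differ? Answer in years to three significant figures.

|τ_A − τ_B| = 27.2 years

A: β = 0.9391; γ = 1/√(1 − 0.9391²) = 1/√0.1181 = 2.910; τ_A = 53.9/2.910 = 18.52 years.
B: β = 0.531; γ = 1/√(1 − 0.531²) = 1/√0.7180 = 1.180; τ_B = 53.9/1.180 = 45.67 years.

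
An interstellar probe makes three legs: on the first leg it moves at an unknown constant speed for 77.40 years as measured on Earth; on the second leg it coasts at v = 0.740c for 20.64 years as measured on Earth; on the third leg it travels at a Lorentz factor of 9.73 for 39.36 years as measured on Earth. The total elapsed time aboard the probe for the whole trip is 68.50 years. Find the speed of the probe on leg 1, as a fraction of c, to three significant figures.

Leg 1: speed unknown; τ_1 = 77.40/γ_1.
Leg 2: γ = 1/√(1 − 0.740²) = 1/√0.4524 = 1.487; τ_2 = 20.64/1.487 = 13.88 years.
Leg 3: γ = 9.73; τ_3 = 39.36/9.730 = 4.045 years.
Total proper time: τ_1 + 13.88 + 4.045 = 68.50, so τ_1 = 68.50 − 17.93 = 50.57 years.
γ_1 = 77.40/50.57 = 1.530; β = √(1 − 1/γ²) = √0.5731.

β = 0.757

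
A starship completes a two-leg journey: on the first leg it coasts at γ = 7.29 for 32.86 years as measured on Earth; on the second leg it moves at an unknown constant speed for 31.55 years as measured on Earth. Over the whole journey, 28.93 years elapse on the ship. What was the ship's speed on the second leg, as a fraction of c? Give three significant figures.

Leg 1: γ = 7.29; τ_1 = 32.86/7.290 = 4.508 years.
Leg 2: speed unknown; τ_2 = 31.55/γ_2.
Total proper time: 4.508 + τ_2 = 28.93, so τ_2 = 28.93 − 4.508 = 24.42 years.
γ_2 = 31.55/24.42 = 1.292; β = √(1 − 1/γ²) = √0.4008.

β = 0.633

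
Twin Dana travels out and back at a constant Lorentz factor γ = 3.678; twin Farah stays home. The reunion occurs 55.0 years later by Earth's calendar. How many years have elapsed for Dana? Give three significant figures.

γ = 3.678
Dana's clock measures proper time along the trip: τ = Δt/γ = 55.0/3.678 years.

τ = 15.0 years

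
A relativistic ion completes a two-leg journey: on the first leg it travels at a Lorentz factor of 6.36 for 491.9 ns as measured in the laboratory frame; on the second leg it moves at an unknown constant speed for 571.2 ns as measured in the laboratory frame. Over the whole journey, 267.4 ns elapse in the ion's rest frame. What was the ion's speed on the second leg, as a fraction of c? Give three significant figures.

Leg 1: γ = 6.36; τ_1 = 491.9/6.360 = 77.34 ns.
Leg 2: speed unknown; τ_2 = 571.2/γ_2.
Total proper time: 77.34 + τ_2 = 267.4, so τ_2 = 267.4 − 77.34 = 190.1 ns.
γ_2 = 571.2/190.1 = 3.005; β = √(1 − 1/γ²) = √0.8893.

β = 0.943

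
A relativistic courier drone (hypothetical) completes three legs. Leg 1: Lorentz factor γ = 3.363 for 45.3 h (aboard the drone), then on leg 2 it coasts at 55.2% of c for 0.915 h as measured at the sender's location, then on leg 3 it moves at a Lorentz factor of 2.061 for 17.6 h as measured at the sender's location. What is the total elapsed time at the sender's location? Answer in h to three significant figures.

Leg 1: γ = 3.363; Δt_1 = 3.363 × 45.3 = 152.3 h.
Leg 2: 0.915 h is already measured at the sender's location.
Leg 3: 17.6 h is already measured at the sender's location.
Total: 152.3 + 0.9150 + 17.60 h.

Δt = 171 h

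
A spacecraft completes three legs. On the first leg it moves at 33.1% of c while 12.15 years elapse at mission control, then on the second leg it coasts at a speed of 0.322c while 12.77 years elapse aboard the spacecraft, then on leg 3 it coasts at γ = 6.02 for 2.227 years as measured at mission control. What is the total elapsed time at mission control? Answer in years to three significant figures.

Leg 1: 12.15 years is already measured at mission control.
Leg 2: γ = 1/√(1 − 0.322²) = 1/√0.8963 = 1.056; Δt_2 = 1.056 × 12.77 = 13.49 years.
Leg 3: 2.227 years is already measured at mission control.
Total: 12.15 + 13.49 + 2.227 years.

Δt = 27.9 years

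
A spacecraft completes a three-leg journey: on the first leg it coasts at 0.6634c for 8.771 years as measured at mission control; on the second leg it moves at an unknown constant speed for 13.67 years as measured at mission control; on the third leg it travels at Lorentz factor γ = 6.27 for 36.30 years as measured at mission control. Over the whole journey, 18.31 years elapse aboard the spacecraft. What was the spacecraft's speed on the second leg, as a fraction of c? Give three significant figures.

β = 0.900

Leg 1: γ = 1/√(1 − 0.6634²) = 1/√0.5599 = 1.336; τ_1 = 8.771/1.336 = 6.563 years.
Leg 2: speed unknown; τ_2 = 13.67/γ_2.
Leg 3: γ = 6.27; τ_3 = 36.30/6.270 = 5.789 years.
Total proper time: 6.563 + τ_2 + 5.789 = 18.31, so τ_2 = 18.31 − 12.35 = 5.957 years.
γ_2 = 13.67/5.957 = 2.295; β = √(1 − 1/γ²) = √0.8101.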